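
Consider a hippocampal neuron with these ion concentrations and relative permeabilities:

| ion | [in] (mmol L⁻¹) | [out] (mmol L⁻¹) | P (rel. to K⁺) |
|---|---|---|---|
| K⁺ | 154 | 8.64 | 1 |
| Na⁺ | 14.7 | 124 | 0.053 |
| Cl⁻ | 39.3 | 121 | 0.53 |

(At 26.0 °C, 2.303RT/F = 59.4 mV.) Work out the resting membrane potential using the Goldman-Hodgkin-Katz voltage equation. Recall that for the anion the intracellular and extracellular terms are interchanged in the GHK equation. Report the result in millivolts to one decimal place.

Vm = 59.4 · log₁₀[(Σ P·[cation]ₒ + Σ P·[anion]ᵢ) / (Σ P·[cation]ᵢ + Σ P·[anion]ₒ)]
Numerator = 1×8.64 + 0.053×124 + 0.53×39.3 = 36.04
Denominator = 1×154 + 0.053×14.7 + 0.53×121 = 218.9
Vm = 59.4 · log₁₀(0.16464) = 59.4 × (-0.7835) = -46.54 mV

-46.5 mV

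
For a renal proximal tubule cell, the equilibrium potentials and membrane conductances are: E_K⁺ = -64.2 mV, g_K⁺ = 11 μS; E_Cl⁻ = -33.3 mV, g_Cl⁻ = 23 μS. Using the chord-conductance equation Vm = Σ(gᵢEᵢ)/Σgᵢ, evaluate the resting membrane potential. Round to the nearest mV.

-43 mV

Σ gᵢEᵢ = 11·(-64.2) + 23·(-33.3) = -1472.10
Σ gᵢ = 11 + 23 = 34
Vm = -1472.10 / 34 = -43.30 mV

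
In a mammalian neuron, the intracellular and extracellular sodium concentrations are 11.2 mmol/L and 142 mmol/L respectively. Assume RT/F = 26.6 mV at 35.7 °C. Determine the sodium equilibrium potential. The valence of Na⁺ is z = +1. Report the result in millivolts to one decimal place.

67.6 mV

E = (26.6/z) · ln([Na⁺]_out/[Na⁺]_in) with z = +1.
= (26.6/1) · ln(142/11.2) = 26.60 · ln(12.68)
= 26.60 · (2.5399) = 67.56 mV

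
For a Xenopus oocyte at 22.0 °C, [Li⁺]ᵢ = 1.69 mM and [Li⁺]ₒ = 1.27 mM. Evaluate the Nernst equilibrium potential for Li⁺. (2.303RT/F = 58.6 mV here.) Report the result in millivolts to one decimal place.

-7.3 mV

E = (58.6/z) · log₁₀([Li⁺]_out/[Li⁺]_in) with z = +1.
= (58.6/1) · log₁₀(1.27/1.69) = 58.60 · log₁₀(0.7515)
= 58.60 · (-0.1241) = -7.27 mV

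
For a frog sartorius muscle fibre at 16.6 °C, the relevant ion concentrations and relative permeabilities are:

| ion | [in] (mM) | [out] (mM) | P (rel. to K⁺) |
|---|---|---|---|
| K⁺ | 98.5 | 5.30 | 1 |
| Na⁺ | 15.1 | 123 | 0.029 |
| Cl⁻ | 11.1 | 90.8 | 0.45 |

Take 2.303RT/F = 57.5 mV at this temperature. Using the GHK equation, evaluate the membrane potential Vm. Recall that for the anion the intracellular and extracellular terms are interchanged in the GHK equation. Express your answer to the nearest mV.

-58 mV

Vm = 57.5 · log₁₀[(Σ P·[cation]ₒ + Σ P·[anion]ᵢ) / (Σ P·[cation]ᵢ + Σ P·[anion]ₒ)]
Numerator = 1×5.30 + 0.029×123 + 0.45×11.1 = 13.86
Denominator = 1×98.5 + 0.029×15.1 + 0.45×90.8 = 139.8
Vm = 57.5 · log₁₀(0.099157) = 57.5 × (-1.0037) = -57.71 mV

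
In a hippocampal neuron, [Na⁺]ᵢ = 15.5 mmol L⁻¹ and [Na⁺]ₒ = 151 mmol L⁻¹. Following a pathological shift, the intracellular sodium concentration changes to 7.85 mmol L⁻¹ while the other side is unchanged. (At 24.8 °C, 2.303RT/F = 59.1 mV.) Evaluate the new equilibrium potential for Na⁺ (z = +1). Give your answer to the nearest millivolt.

After the shift: [Na⁺]_out = 151, [Na⁺]_in = 7.85 mmol L⁻¹.
E_new = (59.1/1)·log₁₀(151/7.85) = 59.10 · (1.2841) = 75.89 mV

76 mV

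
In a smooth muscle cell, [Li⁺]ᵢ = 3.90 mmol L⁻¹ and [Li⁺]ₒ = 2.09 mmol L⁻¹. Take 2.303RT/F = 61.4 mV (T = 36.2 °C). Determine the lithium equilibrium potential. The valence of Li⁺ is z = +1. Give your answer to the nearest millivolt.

-17 mV

E = (61.4/z) · log₁₀([Li⁺]_out/[Li⁺]_in) with z = +1.
= (61.4/1) · log₁₀(2.09/3.90) = 61.40 · log₁₀(0.5359)
= 61.40 · (-0.2709) = -16.63 mV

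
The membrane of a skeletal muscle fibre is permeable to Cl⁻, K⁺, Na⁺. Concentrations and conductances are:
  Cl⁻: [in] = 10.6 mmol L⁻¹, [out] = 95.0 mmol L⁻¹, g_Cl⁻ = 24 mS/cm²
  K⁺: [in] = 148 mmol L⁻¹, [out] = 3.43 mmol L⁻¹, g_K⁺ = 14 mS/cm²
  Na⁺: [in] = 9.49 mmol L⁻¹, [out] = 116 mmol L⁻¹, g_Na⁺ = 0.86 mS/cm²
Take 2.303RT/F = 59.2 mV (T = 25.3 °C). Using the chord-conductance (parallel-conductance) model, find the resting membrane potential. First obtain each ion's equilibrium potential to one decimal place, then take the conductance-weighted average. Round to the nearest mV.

E_Cl⁻ = (59.2/-1)·log₁₀(95.0/10.6) = -56.4 mV
E_K⁺ = (59.2/1)·log₁₀(3.43/148) = -96.8 mV
E_Na⁺ = (59.2/1)·log₁₀(116/9.49) = 64.4 mV
Vm = (Σ gᵢEᵢ)/(Σ gᵢ) = (24·-56.4 + 14·-96.8 + 0.86·64.4) / (24 + 14 + 0.86)
= -2653.42 / 38.86 = -68.28 mV

-68 mV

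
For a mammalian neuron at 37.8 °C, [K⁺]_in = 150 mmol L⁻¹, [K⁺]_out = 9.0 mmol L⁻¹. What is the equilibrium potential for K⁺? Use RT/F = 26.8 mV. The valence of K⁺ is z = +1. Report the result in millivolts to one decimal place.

E = (26.8/z) · ln([K⁺]_out/[K⁺]_in) with z = +1.
= (26.8/1) · ln(9.0/150) = 26.80 · ln(0.06)
= 26.80 · (-2.8134) = -75.40 mV

-75.4 mV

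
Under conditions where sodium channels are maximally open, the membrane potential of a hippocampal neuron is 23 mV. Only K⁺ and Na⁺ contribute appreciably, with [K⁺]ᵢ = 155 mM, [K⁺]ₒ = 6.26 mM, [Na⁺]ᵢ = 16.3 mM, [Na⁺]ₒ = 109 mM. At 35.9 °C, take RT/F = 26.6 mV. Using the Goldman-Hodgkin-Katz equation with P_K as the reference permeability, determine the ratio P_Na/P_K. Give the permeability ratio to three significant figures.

Let α = P_Na/P_K. GHK: Vm = 26.6·ln[(Kₒ + α·Naₒ)/(Kᵢ + α·Naᵢ)].
e^(Vm/26.6) = e^(23.0/26.6) = 2.3742
So 2.3742·(Kᵢ + α·Naᵢ) = Kₒ + α·Naₒ → α = (2.3742·155.0 − 6.26) / (109.0 − 2.3742·16.3)
α = (368 − 6.26) / (109.0 − 38.7) = 361.7/70.3 = 5.146

5.15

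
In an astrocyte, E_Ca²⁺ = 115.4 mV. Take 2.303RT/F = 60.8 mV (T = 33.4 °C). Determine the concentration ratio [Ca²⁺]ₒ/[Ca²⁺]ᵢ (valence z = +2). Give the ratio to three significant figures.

6250

log₁₀([out]/[in]) = E·z/(60.8) = 115.4 × 2 / 60.8 = 3.7961
[out]/[in] = 10^(3.7961) = 6252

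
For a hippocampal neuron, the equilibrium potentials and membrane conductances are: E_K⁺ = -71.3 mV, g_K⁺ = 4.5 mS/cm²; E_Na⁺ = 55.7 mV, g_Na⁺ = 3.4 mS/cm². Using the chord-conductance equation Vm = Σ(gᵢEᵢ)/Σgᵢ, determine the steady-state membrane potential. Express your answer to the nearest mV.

-17 mV

Σ gᵢEᵢ = 4.5·(-71.3) + 3.4·(55.7) = -131.47
Σ gᵢ = 4.5 + 3.4 = 7.9
Vm = -131.47 / 7.9 = -16.64 mV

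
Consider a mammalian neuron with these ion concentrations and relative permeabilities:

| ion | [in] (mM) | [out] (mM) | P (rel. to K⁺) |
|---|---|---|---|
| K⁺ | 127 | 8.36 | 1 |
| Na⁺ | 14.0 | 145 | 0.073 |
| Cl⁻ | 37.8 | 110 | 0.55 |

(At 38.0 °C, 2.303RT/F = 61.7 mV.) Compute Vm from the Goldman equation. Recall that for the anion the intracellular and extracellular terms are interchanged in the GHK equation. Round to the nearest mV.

-42 mV

Vm = 61.7 · log₁₀[(Σ P·[cation]ₒ + Σ P·[anion]ᵢ) / (Σ P·[cation]ᵢ + Σ P·[anion]ₒ)]
Numerator = 1×8.36 + 0.073×145 + 0.55×37.8 = 39.73
Denominator = 1×127 + 0.073×14.0 + 0.55×110 = 188.5
Vm = 61.7 · log₁₀(0.21077) = 61.7 × (-0.6762) = -41.72 mV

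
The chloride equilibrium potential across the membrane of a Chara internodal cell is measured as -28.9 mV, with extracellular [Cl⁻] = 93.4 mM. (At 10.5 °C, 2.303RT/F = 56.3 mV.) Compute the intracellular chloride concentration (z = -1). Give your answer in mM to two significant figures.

Nernst: E = (56.3/-1) · log₁₀([out]/[in]), so log₁₀([out]/[in]) = -28.9 × -1 / 56.3 = 0.5133.
[out]/[in] = 10^(0.5133) = 3.261.
[in] = 93.4 / 3.261 = 28.64 mM.

29 mM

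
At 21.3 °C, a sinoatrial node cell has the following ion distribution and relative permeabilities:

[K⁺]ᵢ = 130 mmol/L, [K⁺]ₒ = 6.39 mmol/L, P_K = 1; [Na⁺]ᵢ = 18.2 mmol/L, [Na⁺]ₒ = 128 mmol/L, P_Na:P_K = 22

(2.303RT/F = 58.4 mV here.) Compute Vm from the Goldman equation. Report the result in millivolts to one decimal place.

42.4 mV

Vm = 58.4 · log₁₀[(Σ P·[cation]ₒ + Σ P·[anion]ᵢ) / (Σ P·[cation]ᵢ + Σ P·[anion]ₒ)]
Numerator = 1×6.39 + 22×128 = 2822
Denominator = 1×130 + 22×18.2 = 530.4
Vm = 58.4 · log₁₀(5.3212) = 58.4 × (0.7260) = 42.40 mV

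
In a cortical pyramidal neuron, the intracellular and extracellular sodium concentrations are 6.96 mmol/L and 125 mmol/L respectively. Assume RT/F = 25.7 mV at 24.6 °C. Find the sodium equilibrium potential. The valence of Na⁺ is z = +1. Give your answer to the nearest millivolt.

E = (25.7/z) · ln([Na⁺]_out/[Na⁺]_in) with z = +1.
= (25.7/1) · ln(125/6.96) = 25.70 · ln(17.96)
= 25.70 · (2.8881) = 74.23 mV

74 mV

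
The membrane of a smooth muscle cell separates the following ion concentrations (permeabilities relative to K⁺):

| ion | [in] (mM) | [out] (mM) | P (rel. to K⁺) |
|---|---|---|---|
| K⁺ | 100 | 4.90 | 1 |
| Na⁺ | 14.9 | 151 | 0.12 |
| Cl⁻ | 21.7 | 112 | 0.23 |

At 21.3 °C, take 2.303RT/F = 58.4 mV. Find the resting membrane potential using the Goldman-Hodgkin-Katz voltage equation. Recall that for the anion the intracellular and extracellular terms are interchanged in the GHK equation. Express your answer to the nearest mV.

-38 mV

Vm = 58.4 · log₁₀[(Σ P·[cation]ₒ + Σ P·[anion]ᵢ) / (Σ P·[cation]ᵢ + Σ P·[anion]ₒ)]
Numerator = 1×4.90 + 0.12×151 + 0.23×21.7 = 28.01
Denominator = 1×100 + 0.12×14.9 + 0.23×112 = 127.5
Vm = 58.4 · log₁₀(0.21961) = 58.4 × (-0.6583) = -38.45 mV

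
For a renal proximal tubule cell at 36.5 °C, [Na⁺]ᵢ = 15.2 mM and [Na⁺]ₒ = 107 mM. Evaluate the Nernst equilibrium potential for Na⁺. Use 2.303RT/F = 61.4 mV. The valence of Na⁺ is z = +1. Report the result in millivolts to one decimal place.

52.0 mV

E = (61.4/z) · log₁₀([Na⁺]_out/[Na⁺]_in) with z = +1.
= (61.4/1) · log₁₀(107/15.2) = 61.40 · log₁₀(7.039)
= 61.40 · (0.8475) = 52.04 mV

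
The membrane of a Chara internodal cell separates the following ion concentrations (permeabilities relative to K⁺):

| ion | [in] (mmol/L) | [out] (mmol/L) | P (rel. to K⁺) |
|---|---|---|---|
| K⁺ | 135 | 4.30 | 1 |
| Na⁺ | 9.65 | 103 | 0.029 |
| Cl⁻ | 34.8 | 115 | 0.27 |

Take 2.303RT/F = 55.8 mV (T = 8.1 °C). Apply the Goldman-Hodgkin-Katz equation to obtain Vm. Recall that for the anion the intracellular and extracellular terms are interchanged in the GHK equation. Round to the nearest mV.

Vm = 55.8 · log₁₀[(Σ P·[cation]ₒ + Σ P·[anion]ᵢ) / (Σ P·[cation]ᵢ + Σ P·[anion]ₒ)]
Numerator = 1×4.30 + 0.029×103 + 0.27×34.8 = 16.68
Denominator = 1×135 + 0.029×9.65 + 0.27×115 = 166.3
Vm = 55.8 · log₁₀(0.1003) = 55.8 × (-0.9987) = -55.73 mV

-56 mV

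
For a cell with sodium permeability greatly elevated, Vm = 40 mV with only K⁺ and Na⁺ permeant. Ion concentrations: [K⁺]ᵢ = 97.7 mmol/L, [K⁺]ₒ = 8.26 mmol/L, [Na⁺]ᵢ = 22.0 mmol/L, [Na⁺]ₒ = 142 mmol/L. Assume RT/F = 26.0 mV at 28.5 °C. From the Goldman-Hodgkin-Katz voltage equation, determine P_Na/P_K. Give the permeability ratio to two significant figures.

11

Let α = P_Na/P_K. GHK: Vm = 26.0·ln[(Kₒ + α·Naₒ)/(Kᵢ + α·Naᵢ)].
e^(Vm/26.0) = e^(40.0/26.0) = 4.6574
So 4.6574·(Kᵢ + α·Naᵢ) = Kₒ + α·Naₒ → α = (4.6574·97.7 − 8.26) / (142.0 − 4.6574·22.0)
α = (455 − 8.26) / (142.0 − 102.5) = 446.8/39.54 = 11.3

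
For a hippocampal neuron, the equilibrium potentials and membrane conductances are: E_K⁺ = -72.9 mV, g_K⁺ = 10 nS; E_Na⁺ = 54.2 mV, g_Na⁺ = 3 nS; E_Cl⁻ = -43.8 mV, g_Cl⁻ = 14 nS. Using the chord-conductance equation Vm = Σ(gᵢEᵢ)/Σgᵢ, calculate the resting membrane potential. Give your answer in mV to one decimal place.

-43.7 mV

Σ gᵢEᵢ = 10·(-72.9) + 3·(54.2) + 14·(-43.8) = -1179.60
Σ gᵢ = 10 + 3 + 14 = 27
Vm = -1179.60 / 27 = -43.69 mV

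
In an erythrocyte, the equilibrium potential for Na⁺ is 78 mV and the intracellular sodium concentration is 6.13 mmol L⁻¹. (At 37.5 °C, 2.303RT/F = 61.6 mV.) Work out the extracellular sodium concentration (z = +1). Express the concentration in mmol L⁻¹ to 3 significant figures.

Nernst: E = (61.6/1) · log₁₀([out]/[in]), so log₁₀([out]/[in]) = 78.0 × 1 / 61.6 = 1.2662.
[out]/[in] = 10^(1.2662) = 18.46.
[out] = 18.46 × 6.13 = 113.2 mmol L⁻¹.

113 mmol L⁻¹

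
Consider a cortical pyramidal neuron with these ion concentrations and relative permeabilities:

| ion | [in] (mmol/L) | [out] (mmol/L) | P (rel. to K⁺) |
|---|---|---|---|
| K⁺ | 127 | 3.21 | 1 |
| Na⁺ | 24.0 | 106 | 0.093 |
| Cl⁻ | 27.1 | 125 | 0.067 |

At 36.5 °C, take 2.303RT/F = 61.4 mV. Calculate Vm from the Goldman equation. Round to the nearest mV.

-59 mV

Vm = 61.4 · log₁₀[(Σ P·[cation]ₒ + Σ P·[anion]ᵢ) / (Σ P·[cation]ᵢ + Σ P·[anion]ₒ)]
Numerator = 1×3.21 + 0.093×106 + 0.067×27.1 = 14.88
Denominator = 1×127 + 0.093×24.0 + 0.067×125 = 137.6
Vm = 61.4 · log₁₀(0.10816) = 61.4 × (-0.9659) = -59.31 mV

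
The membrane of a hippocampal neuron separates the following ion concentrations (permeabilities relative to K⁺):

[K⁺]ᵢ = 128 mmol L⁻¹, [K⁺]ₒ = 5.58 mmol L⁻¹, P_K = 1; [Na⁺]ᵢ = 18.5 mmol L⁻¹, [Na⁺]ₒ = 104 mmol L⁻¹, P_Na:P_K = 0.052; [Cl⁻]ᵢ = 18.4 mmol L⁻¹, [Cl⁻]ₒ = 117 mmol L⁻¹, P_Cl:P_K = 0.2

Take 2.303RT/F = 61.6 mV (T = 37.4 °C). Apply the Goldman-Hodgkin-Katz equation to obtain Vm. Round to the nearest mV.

Vm = 61.6 · log₁₀[(Σ P·[cation]ₒ + Σ P·[anion]ᵢ) / (Σ P·[cation]ᵢ + Σ P·[anion]ₒ)]
Numerator = 1×5.58 + 0.052×104 + 0.2×18.4 = 14.67
Denominator = 1×128 + 0.052×18.5 + 0.2×117 = 152.4
Vm = 61.6 · log₁₀(0.096271) = 61.6 × (-1.0165) = -62.62 mV

-63 mV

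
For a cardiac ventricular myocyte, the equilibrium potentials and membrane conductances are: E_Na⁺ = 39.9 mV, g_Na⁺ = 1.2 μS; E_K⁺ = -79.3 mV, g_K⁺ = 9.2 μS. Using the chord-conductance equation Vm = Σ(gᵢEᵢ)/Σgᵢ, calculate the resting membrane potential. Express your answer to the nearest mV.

Σ gᵢEᵢ = 1.2·(39.9) + 9.2·(-79.3) = -681.68
Σ gᵢ = 1.2 + 9.2 = 10.4
Vm = -681.68 / 10.4 = -65.55 mV

-66 mV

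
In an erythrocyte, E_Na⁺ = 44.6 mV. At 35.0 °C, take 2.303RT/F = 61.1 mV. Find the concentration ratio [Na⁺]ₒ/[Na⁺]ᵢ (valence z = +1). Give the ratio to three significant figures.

log₁₀([out]/[in]) = E·z/(61.1) = 44.6 × 1 / 61.1 = 0.7300
[out]/[in] = 10^(0.7300) = 5.37

5.37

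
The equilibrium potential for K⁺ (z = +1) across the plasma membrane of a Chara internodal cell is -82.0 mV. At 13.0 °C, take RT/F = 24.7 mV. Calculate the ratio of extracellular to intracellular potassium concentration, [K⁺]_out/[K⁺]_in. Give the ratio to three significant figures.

0.0362

ln([out]/[in]) = E·z/(24.7) = -82.0 × 1 / 24.7 = -3.3198
[out]/[in] = e^(-3.3198) = 0.03616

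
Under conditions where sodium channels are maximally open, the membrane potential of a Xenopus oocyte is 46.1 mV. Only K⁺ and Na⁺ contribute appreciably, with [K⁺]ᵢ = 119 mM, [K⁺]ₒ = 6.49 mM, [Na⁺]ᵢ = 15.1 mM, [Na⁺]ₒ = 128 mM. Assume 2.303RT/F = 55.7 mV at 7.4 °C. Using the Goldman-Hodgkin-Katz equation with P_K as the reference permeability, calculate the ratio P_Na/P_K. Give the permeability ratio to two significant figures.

30

Let α = P_Na/P_K. GHK: Vm = 55.7·log₁₀[(Kₒ + α·Naₒ)/(Kᵢ + α·Naᵢ)].
10^(Vm/55.7) = 10^(46.1/55.7) = 6.7243
So 6.7243·(Kᵢ + α·Naᵢ) = Kₒ + α·Naₒ → α = (6.7243·119.0 − 6.49) / (128.0 − 6.7243·15.1)
α = (800.2 − 6.49) / (128.0 − 101.5) = 793.7/26.46 = 29.99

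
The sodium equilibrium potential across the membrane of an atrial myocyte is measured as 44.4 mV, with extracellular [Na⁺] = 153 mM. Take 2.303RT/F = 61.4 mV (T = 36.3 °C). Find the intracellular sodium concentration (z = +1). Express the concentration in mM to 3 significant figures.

28.9 mM

Nernst: E = (61.4/1) · log₁₀([out]/[in]), so log₁₀([out]/[in]) = 44.4 × 1 / 61.4 = 0.7231.
[out]/[in] = 10^(0.7231) = 5.286.
[in] = 153 / 5.286 = 28.94 mM.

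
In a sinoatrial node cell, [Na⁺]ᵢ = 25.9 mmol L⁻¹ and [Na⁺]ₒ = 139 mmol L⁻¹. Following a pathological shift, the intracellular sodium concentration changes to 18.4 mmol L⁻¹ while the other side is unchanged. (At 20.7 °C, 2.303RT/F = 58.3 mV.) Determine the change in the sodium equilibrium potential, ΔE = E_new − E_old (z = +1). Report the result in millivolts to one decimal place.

E_old = (58.3/1)·log₁₀(139/25.9) = 42.54 mV
E_new = (58.3/1)·log₁₀(139/18.4) = 51.20 mV
ΔE = 51.20 − (42.54) = 8.66 mV

8.7 mV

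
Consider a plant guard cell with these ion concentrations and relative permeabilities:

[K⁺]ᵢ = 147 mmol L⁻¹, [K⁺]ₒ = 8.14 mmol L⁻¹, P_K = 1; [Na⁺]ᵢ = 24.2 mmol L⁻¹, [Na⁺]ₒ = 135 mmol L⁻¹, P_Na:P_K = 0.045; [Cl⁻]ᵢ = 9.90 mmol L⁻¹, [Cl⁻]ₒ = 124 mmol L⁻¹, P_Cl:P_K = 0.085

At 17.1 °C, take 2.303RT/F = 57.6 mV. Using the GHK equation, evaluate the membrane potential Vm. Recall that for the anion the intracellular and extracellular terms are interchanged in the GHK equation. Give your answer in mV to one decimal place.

-58.9 mV

Vm = 57.6 · log₁₀[(Σ P·[cation]ₒ + Σ P·[anion]ᵢ) / (Σ P·[cation]ᵢ + Σ P·[anion]ₒ)]
Numerator = 1×8.14 + 0.045×135 + 0.085×9.90 = 15.06
Denominator = 1×147 + 0.045×24.2 + 0.085×124 = 158.6
Vm = 57.6 · log₁₀(0.094916) = 57.6 × (-1.0227) = -58.91 mV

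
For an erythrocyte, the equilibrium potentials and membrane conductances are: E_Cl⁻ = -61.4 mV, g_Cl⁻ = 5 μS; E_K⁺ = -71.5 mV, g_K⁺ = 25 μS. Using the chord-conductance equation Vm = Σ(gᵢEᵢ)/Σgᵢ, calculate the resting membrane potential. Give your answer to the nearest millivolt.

-70 mV

Σ gᵢEᵢ = 5·(-61.4) + 25·(-71.5) = -2094.50
Σ gᵢ = 5 + 25 = 30
Vm = -2094.50 / 30 = -69.82 mV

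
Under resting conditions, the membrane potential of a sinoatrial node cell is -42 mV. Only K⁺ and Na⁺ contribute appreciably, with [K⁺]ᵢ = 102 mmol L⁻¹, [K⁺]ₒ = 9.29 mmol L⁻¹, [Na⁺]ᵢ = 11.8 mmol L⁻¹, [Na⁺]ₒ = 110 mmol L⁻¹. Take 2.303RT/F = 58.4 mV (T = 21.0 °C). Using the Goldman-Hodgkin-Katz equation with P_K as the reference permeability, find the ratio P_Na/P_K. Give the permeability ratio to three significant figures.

0.0945

Let α = P_Na/P_K. GHK: Vm = 58.4·log₁₀[(Kₒ + α·Naₒ)/(Kᵢ + α·Naᵢ)].
10^(Vm/58.4) = 10^(-42.0/58.4) = 0.19091
So 0.19091·(Kᵢ + α·Naᵢ) = Kₒ + α·Naₒ → α = (0.19091·102.0 − 9.29) / (110.0 − 0.19091·11.8)
α = (19.47 − 9.29) / (110.0 − 2.253) = 10.18/107.7 = 0.0945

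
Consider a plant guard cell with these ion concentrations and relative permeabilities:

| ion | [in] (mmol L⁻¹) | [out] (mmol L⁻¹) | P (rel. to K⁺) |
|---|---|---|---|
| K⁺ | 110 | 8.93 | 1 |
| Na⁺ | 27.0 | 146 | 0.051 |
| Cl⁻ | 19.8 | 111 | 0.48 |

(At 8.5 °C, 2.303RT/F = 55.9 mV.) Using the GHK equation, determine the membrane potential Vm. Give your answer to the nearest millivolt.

-45 mV

Vm = 55.9 · log₁₀[(Σ P·[cation]ₒ + Σ P·[anion]ᵢ) / (Σ P·[cation]ᵢ + Σ P·[anion]ₒ)]
Numerator = 1×8.93 + 0.051×146 + 0.48×19.8 = 25.88
Denominator = 1×110 + 0.051×27.0 + 0.48×111 = 164.7
Vm = 55.9 · log₁₀(0.15718) = 55.9 × (-0.8036) = -44.92 mV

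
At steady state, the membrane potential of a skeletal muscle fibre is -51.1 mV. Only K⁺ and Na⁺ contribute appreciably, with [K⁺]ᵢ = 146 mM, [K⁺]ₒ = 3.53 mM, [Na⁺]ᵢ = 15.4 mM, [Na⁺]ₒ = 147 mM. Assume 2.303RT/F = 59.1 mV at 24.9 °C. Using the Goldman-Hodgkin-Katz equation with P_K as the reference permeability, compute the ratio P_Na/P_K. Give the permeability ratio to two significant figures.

Let α = P_Na/P_K. GHK: Vm = 59.1·log₁₀[(Kₒ + α·Naₒ)/(Kᵢ + α·Naᵢ)].
10^(Vm/59.1) = 10^(-51.1/59.1) = 0.13657
So 0.13657·(Kᵢ + α·Naᵢ) = Kₒ + α·Naₒ → α = (0.13657·146.0 − 3.53) / (147.0 − 0.13657·15.4)
α = (19.94 − 3.53) / (147.0 − 2.103) = 16.41/144.9 = 0.1133

0.11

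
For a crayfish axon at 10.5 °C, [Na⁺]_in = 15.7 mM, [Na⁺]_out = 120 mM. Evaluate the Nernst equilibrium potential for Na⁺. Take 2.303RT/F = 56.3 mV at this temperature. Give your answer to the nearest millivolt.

50 mV

E = (56.3/z) · log₁₀([Na⁺]_out/[Na⁺]_in) with z = +1.
= (56.3/1) · log₁₀(120/15.7) = 56.30 · log₁₀(7.643)
= 56.30 · (0.8833) = 49.73 mV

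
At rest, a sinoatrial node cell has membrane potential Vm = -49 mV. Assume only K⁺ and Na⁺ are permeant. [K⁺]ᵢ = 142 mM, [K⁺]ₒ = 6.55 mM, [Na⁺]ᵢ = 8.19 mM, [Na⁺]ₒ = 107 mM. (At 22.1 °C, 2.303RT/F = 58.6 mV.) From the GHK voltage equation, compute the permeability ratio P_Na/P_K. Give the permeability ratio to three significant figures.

Let α = P_Na/P_K. GHK: Vm = 58.6·log₁₀[(Kₒ + α·Naₒ)/(Kᵢ + α·Naᵢ)].
10^(Vm/58.6) = 10^(-49.0/58.6) = 0.14582
So 0.14582·(Kᵢ + α·Naᵢ) = Kₒ + α·Naₒ → α = (0.14582·142.0 − 6.55) / (107.0 − 0.14582·8.19)
α = (20.71 − 6.55) / (107.0 − 1.194) = 14.16/105.8 = 0.1338

0.134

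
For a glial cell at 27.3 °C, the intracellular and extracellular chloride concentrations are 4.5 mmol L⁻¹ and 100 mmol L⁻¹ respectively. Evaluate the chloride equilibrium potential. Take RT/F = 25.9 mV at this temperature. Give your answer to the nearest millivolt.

-80 mV

E = (25.9/z) · ln([Cl⁻]_out/[Cl⁻]_in) with z = -1.
For an anion, dividing by z = -1 reverses the sign.
= (25.9/-1) · ln(100/4.5) = -25.90 · ln(22.22)
= -25.90 · (3.1011) = -80.32 mV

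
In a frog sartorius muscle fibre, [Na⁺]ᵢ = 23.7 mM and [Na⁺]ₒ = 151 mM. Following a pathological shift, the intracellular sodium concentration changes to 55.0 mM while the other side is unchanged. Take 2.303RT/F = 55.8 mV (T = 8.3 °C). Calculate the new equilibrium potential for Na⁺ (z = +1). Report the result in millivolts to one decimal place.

After the shift: [Na⁺]_out = 151, [Na⁺]_in = 55.0 mM.
E_new = (55.8/1)·log₁₀(151/55.0) = 55.80 · (0.4386) = 24.47 mV

24.5 mV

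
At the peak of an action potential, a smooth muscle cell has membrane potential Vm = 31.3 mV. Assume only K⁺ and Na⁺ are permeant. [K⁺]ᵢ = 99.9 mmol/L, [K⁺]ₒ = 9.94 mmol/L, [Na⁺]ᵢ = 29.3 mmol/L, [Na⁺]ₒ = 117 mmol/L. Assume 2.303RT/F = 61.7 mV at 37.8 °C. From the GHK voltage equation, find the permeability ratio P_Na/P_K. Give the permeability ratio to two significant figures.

14

Let α = P_Na/P_K. GHK: Vm = 61.7·log₁₀[(Kₒ + α·Naₒ)/(Kᵢ + α·Naᵢ)].
10^(Vm/61.7) = 10^(31.3/61.7) = 3.2158
So 3.2158·(Kᵢ + α·Naᵢ) = Kₒ + α·Naₒ → α = (3.2158·99.9 − 9.94) / (117.0 − 3.2158·29.3)
α = (321.3 − 9.94) / (117.0 − 94.22) = 311.3/22.78 = 13.67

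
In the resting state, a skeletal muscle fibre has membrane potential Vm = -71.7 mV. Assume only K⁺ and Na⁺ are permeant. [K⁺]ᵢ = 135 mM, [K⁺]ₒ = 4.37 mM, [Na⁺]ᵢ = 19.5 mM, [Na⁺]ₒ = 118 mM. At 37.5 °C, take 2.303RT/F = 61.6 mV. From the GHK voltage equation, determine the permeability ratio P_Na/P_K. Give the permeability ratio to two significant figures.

Let α = P_Na/P_K. GHK: Vm = 61.6·log₁₀[(Kₒ + α·Naₒ)/(Kᵢ + α·Naᵢ)].
10^(Vm/61.6) = 10^(-71.7/61.6) = 0.068555
So 0.068555·(Kᵢ + α·Naᵢ) = Kₒ + α·Naₒ → α = (0.068555·135.0 − 4.37) / (118.0 − 0.068555·19.5)
α = (9.255 − 4.37) / (118.0 − 1.337) = 4.885/116.7 = 0.04187

0.042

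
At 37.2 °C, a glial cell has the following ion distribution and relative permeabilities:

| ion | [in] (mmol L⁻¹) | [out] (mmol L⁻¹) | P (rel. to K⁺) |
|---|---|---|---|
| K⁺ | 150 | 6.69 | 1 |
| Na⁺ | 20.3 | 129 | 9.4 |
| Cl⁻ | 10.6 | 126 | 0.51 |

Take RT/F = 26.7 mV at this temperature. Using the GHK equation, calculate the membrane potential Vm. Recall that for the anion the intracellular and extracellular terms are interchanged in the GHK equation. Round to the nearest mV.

30 mV

Vm = 26.7 · ln[(Σ P·[cation]ₒ + Σ P·[anion]ᵢ) / (Σ P·[cation]ᵢ + Σ P·[anion]ₒ)]
Numerator = 1×6.69 + 9.4×129 + 0.51×10.6 = 1225
Denominator = 1×150 + 9.4×20.3 + 0.51×126 = 405.1
Vm = 26.7 · ln(3.0233) = 26.7 × (1.1064) = 29.54 mV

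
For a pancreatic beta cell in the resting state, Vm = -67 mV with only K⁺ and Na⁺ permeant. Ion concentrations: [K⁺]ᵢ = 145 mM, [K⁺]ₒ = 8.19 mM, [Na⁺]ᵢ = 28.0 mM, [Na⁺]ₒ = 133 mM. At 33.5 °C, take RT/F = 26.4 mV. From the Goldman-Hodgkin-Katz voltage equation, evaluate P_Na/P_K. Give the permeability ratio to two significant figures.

Let α = P_Na/P_K. GHK: Vm = 26.4·ln[(Kₒ + α·Naₒ)/(Kᵢ + α·Naᵢ)].
e^(Vm/26.4) = e^(-67.0/26.4) = 0.079034
So 0.079034·(Kᵢ + α·Naᵢ) = Kₒ + α·Naₒ → α = (0.079034·145.0 − 8.19) / (133.0 − 0.079034·28.0)
α = (11.46 − 8.19) / (133.0 − 2.213) = 3.27/130.8 = 0.025

0.025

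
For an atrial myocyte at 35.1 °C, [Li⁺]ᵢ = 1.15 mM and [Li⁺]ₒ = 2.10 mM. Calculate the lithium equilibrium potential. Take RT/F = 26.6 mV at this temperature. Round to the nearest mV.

16 mV

E = (26.6/z) · ln([Li⁺]_out/[Li⁺]_in) with z = +1.
= (26.6/1) · ln(2.10/1.15) = 26.60 · ln(1.826)
= 26.60 · (0.6022) = 16.02 mV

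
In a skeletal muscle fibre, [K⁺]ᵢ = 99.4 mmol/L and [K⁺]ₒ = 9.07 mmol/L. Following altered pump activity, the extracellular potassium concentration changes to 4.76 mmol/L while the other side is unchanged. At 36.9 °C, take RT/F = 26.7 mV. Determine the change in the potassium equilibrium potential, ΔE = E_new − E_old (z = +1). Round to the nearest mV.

-17 mV

E_old = (26.7/1)·ln(9.07/99.4) = -63.92 mV
E_new = (26.7/1)·ln(4.76/99.4) = -81.14 mV
ΔE = -81.14 − (-63.92) = -17.21 mV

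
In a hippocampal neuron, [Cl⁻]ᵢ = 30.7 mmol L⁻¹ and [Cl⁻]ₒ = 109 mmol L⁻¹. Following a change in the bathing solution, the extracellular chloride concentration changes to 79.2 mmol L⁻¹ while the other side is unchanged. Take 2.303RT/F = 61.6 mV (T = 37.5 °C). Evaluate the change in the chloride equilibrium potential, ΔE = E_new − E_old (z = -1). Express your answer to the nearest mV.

9 mV

E_old = (61.6/-1)·log₁₀(109/30.7) = -33.90 mV
E_new = (61.6/-1)·log₁₀(79.2/30.7) = -25.35 mV
ΔE = -25.35 − (-33.90) = 8.54 mV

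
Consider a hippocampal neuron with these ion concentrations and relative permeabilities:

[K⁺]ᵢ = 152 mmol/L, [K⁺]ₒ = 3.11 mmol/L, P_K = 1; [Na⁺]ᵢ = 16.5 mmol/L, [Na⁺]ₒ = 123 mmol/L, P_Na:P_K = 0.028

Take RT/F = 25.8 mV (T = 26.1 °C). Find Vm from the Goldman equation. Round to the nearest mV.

Vm = 25.8 · ln[(Σ P·[cation]ₒ + Σ P·[anion]ᵢ) / (Σ P·[cation]ᵢ + Σ P·[anion]ₒ)]
Numerator = 1×3.11 + 0.028×123 = 6.554
Denominator = 1×152 + 0.028×16.5 = 152.5
Vm = 25.8 · ln(0.042988) = 25.8 × (-3.1468) = -81.19 mV

-81 mV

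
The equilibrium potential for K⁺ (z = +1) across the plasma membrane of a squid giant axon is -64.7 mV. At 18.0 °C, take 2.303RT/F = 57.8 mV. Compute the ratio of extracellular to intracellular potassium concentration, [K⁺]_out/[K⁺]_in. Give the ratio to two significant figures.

log₁₀([out]/[in]) = E·z/(57.8) = -64.7 × 1 / 57.8 = -1.1194
[out]/[in] = 10^(-1.1194) = 0.07597

0.076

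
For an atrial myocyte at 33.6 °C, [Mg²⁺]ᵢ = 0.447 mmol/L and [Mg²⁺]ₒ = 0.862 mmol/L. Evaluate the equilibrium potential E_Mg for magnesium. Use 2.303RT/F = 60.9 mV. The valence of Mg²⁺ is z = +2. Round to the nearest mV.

9 mV

E = (60.9/z) · log₁₀([Mg²⁺]_out/[Mg²⁺]_in) with z = +2.
= (60.9/2) · log₁₀(0.862/0.447) = 30.45 · log₁₀(1.928)
= 30.45 · (0.2852) = 8.68 mV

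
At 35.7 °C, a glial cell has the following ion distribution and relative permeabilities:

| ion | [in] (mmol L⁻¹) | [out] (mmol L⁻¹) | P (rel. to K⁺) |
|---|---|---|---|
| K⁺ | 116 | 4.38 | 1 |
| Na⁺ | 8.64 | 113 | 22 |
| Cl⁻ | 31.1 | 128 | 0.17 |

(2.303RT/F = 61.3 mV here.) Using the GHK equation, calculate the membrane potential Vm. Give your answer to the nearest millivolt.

54 mV

Vm = 61.3 · log₁₀[(Σ P·[cation]ₒ + Σ P·[anion]ᵢ) / (Σ P·[cation]ᵢ + Σ P·[anion]ₒ)]
Numerator = 1×4.38 + 22×113 + 0.17×31.1 = 2496
Denominator = 1×116 + 22×8.64 + 0.17×128 = 327.8
Vm = 61.3 · log₁₀(7.6125) = 61.3 × (0.8815) = 54.04 mV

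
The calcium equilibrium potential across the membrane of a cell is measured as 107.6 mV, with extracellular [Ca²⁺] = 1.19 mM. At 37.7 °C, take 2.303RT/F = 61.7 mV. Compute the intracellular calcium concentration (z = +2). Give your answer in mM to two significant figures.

Nernst: E = (61.7/2) · log₁₀([out]/[in]), so log₁₀([out]/[in]) = 107.6 × 2 / 61.7 = 3.4878.
[out]/[in] = 10^(3.4878) = 3075.
[in] = 1.19 / 3075 = 0.000387 mM.

0.00039 mM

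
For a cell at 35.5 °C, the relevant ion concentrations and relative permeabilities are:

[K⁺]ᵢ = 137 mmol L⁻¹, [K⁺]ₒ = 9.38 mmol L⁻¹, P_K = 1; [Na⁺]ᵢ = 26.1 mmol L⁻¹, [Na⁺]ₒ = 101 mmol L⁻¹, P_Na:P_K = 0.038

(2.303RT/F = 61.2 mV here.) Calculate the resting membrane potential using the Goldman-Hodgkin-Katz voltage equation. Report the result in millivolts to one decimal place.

Vm = 61.2 · log₁₀[(Σ P·[cation]ₒ + Σ P·[anion]ᵢ) / (Σ P·[cation]ᵢ + Σ P·[anion]ₒ)]
Numerator = 1×9.38 + 0.038×101 = 13.22
Denominator = 1×137 + 0.038×26.1 = 138
Vm = 61.2 · log₁₀(0.095788) = 61.2 × (-1.0187) = -62.34 mV

-62.3 mV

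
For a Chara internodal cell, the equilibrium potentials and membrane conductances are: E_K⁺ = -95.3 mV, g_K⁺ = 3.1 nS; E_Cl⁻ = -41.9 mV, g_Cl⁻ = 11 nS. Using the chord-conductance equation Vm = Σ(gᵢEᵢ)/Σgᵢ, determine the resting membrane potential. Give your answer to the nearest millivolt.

Σ gᵢEᵢ = 3.1·(-95.3) + 11·(-41.9) = -756.33
Σ gᵢ = 3.1 + 11 = 14.1
Vm = -756.33 / 14.1 = -53.64 mV

-54 mV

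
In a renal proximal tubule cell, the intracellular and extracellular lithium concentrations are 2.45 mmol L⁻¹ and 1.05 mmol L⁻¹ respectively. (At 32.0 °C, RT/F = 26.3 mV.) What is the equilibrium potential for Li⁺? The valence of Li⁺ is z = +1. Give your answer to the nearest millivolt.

-22 mV

E = (26.3/z) · ln([Li⁺]_out/[Li⁺]_in) with z = +1.
= (26.3/1) · ln(1.05/2.45) = 26.30 · ln(0.4286)
= 26.30 · (-0.8473) = -22.28 mV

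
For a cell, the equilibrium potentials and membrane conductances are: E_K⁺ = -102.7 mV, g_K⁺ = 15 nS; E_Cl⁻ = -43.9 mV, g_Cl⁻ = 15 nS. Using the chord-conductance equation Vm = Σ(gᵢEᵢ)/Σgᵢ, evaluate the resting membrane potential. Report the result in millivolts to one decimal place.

-73.3 mV

Σ gᵢEᵢ = 15·(-102.7) + 15·(-43.9) = -2199.00
Σ gᵢ = 15 + 15 = 30
Vm = -2199.00 / 30 = -73.30 mV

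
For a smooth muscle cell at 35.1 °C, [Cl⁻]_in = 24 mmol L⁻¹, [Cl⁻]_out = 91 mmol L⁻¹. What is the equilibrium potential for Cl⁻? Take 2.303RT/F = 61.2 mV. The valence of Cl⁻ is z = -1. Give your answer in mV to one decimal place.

-35.4 mV

E = (61.2/z) · log₁₀([Cl⁻]_out/[Cl⁻]_in) with z = -1.
For an anion, dividing by z = -1 reverses the sign.
= (61.2/-1) · log₁₀(91/24) = -61.20 · log₁₀(3.792)
= -61.20 · (0.5788) = -35.42 mV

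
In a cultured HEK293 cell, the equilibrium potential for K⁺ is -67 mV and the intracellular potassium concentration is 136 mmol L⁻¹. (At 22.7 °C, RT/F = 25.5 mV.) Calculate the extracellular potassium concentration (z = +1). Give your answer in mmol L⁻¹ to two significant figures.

9.8 mmol L⁻¹

Nernst: E = (25.5/1) · ln([out]/[in]), so ln([out]/[in]) = -67.0 × 1 / 25.5 = -2.6275.
[out]/[in] = e^(-2.6275) = 0.07226.
[out] = 0.07226 × 136 = 9.828 mmol L⁻¹.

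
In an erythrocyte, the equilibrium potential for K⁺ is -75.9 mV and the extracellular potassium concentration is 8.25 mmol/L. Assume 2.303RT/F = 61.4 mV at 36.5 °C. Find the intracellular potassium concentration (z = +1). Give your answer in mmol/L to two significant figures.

140 mmol/L

Nernst: E = (61.4/1) · log₁₀([out]/[in]), so log₁₀([out]/[in]) = -75.9 × 1 / 61.4 = -1.2362.
[out]/[in] = 10^(-1.2362) = 0.05806.
[in] = 8.25 / 0.05806 = 142.1 mmol/L.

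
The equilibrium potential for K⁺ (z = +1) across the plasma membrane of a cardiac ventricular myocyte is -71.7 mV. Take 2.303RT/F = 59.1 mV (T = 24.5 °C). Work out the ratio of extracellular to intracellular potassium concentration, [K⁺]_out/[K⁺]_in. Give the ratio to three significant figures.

log₁₀([out]/[in]) = E·z/(59.1) = -71.7 × 1 / 59.1 = -1.2132
[out]/[in] = 10^(-1.2132) = 0.06121

0.0612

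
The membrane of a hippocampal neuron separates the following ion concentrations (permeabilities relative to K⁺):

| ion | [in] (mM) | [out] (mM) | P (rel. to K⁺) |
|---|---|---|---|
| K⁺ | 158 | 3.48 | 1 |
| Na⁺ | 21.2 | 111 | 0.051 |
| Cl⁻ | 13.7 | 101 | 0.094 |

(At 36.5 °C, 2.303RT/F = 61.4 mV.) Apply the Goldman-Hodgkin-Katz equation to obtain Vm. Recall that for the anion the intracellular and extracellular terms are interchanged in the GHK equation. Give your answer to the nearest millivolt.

Vm = 61.4 · log₁₀[(Σ P·[cation]ₒ + Σ P·[anion]ᵢ) / (Σ P·[cation]ᵢ + Σ P·[anion]ₒ)]
Numerator = 1×3.48 + 0.051×111 + 0.094×13.7 = 10.43
Denominator = 1×158 + 0.051×21.2 + 0.094×101 = 168.6
Vm = 61.4 · log₁₀(0.061864) = 61.4 × (-1.2086) = -74.21 mV

-74 mV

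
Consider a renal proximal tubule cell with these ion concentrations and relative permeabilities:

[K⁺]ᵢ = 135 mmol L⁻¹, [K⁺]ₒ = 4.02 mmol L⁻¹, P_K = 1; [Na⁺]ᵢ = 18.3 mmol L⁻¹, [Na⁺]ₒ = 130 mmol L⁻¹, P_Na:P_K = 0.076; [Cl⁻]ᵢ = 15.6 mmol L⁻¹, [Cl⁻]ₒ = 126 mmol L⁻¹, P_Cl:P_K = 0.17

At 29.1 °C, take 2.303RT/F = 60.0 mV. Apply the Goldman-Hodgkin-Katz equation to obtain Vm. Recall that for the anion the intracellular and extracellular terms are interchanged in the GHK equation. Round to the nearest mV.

Vm = 60.0 · log₁₀[(Σ P·[cation]ₒ + Σ P·[anion]ᵢ) / (Σ P·[cation]ᵢ + Σ P·[anion]ₒ)]
Numerator = 1×4.02 + 0.076×130 + 0.17×15.6 = 16.55
Denominator = 1×135 + 0.076×18.3 + 0.17×126 = 157.8
Vm = 60.0 · log₁₀(0.10489) = 60.0 × (-0.9793) = -58.76 mV

-59 mV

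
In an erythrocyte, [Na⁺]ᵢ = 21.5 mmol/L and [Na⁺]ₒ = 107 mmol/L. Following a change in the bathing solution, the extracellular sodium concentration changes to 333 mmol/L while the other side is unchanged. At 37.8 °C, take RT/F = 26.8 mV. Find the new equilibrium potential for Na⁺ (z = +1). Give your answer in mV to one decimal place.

73.4 mV

After the shift: [Na⁺]_out = 333, [Na⁺]_in = 21.5 mmol/L.
E_new = (26.8/1)·ln(333/21.5) = 26.80 · (2.7401) = 73.43 mV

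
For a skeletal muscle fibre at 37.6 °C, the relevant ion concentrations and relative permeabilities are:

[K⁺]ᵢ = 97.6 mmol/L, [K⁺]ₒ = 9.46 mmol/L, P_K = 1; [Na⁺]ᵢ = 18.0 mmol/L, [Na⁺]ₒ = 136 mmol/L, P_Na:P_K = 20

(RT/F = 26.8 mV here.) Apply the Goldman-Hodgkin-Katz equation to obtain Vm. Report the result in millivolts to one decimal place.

Vm = 26.8 · ln[(Σ P·[cation]ₒ + Σ P·[anion]ᵢ) / (Σ P·[cation]ᵢ + Σ P·[anion]ₒ)]
Numerator = 1×9.46 + 20×136 = 2729
Denominator = 1×97.6 + 20×18.0 = 457.6
Vm = 26.8 · ln(5.9647) = 26.8 × (1.7859) = 47.86 mV

47.9 mV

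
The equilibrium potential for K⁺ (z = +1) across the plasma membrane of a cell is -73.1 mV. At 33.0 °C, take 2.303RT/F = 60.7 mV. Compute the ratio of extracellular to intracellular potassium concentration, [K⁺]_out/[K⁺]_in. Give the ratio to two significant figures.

log₁₀([out]/[in]) = E·z/(60.7) = -73.1 × 1 / 60.7 = -1.2043
[out]/[in] = 10^(-1.2043) = 0.06248

0.062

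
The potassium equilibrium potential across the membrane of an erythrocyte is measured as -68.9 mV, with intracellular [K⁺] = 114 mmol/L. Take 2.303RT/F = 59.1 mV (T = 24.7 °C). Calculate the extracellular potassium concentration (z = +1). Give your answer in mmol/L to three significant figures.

Nernst: E = (59.1/1) · log₁₀([out]/[in]), so log₁₀([out]/[in]) = -68.9 × 1 / 59.1 = -1.1658.
[out]/[in] = 10^(-1.1658) = 0.06826.
[out] = 0.06826 × 114 = 7.782 mmol/L.

7.78 mmol/L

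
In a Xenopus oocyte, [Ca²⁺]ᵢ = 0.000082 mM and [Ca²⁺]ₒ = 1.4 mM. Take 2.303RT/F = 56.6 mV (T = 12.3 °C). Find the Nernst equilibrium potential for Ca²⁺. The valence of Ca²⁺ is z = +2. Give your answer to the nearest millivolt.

E = (56.6/z) · log₁₀([Ca²⁺]_out/[Ca²⁺]_in) with z = +2.
= (56.6/2) · log₁₀(1.4/0.000082) = 28.30 · log₁₀(1.707e+04)
= 28.30 · (4.2323) = 119.77 mV

120 mV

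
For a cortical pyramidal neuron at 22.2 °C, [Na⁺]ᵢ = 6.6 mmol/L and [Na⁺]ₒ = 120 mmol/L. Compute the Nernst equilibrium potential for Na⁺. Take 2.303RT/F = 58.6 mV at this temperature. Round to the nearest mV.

E = (58.6/z) · log₁₀([Na⁺]_out/[Na⁺]_in) with z = +1.
= (58.6/1) · log₁₀(120/6.6) = 58.60 · log₁₀(18.18)
= 58.60 · (1.2596) = 73.81 mV

74 mV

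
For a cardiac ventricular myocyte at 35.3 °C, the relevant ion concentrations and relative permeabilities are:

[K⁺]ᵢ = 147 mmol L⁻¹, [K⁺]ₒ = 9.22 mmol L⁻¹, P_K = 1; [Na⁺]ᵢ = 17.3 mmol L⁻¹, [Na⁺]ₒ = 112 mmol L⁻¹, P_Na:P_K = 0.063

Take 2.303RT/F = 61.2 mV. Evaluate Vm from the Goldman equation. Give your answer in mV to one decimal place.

-58.7 mV

Vm = 61.2 · log₁₀[(Σ P·[cation]ₒ + Σ P·[anion]ᵢ) / (Σ P·[cation]ᵢ + Σ P·[anion]ₒ)]
Numerator = 1×9.22 + 0.063×112 = 16.28
Denominator = 1×147 + 0.063×17.3 = 148.1
Vm = 61.2 · log₁₀(0.10991) = 61.2 × (-0.9590) = -58.69 mV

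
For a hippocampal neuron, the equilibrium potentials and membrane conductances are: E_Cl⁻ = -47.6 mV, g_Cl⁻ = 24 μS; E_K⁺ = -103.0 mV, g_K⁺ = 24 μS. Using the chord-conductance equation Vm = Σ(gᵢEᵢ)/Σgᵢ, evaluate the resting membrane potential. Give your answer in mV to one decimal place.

-75.3 mV

Σ gᵢEᵢ = 24·(-47.6) + 24·(-103.0) = -3614.40
Σ gᵢ = 24 + 24 = 48
Vm = -3614.40 / 48 = -75.30 mV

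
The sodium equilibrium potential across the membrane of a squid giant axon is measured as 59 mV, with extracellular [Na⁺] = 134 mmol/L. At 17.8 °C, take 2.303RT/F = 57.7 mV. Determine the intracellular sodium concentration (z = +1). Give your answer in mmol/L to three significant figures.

12.7 mmol/L

Nernst: E = (57.7/1) · log₁₀([out]/[in]), so log₁₀([out]/[in]) = 59.0 × 1 / 57.7 = 1.0225.
[out]/[in] = 10^(1.0225) = 10.53.
[in] = 134 / 10.53 = 12.72 mmol/L.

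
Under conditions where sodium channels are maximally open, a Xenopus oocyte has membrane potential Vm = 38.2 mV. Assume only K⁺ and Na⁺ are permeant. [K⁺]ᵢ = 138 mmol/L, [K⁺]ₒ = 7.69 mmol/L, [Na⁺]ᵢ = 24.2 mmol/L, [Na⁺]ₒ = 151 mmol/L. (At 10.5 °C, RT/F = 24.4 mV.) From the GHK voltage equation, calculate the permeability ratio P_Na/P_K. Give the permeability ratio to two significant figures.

19

Let α = P_Na/P_K. GHK: Vm = 24.4·ln[(Kₒ + α·Naₒ)/(Kᵢ + α·Naᵢ)].
e^(Vm/24.4) = e^(38.2/24.4) = 4.7854
So 4.7854·(Kᵢ + α·Naᵢ) = Kₒ + α·Naₒ → α = (4.7854·138.0 − 7.69) / (151.0 − 4.7854·24.2)
α = (660.4 − 7.69) / (151.0 − 115.8) = 652.7/35.19 = 18.55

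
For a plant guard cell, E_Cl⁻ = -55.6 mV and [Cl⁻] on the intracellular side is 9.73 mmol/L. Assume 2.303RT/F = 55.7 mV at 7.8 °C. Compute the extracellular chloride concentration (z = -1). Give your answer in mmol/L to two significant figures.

97 mmol/L

Nernst: E = (55.7/-1) · log₁₀([out]/[in]), so log₁₀([out]/[in]) = -55.6 × -1 / 55.7 = 0.9982.
[out]/[in] = 10^(0.9982) = 9.959.
[out] = 9.959 × 9.73 = 96.9 mmol/L.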